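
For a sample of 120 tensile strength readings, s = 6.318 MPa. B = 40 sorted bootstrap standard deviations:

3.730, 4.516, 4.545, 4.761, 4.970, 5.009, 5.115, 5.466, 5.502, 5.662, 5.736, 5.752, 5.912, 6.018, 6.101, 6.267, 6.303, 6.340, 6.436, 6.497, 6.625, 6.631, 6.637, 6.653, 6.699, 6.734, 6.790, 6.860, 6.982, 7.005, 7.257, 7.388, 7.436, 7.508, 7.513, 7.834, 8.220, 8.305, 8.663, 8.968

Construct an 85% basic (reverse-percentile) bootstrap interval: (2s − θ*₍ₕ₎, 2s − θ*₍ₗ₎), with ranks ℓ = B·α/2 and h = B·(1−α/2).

(4.416, 8.091)

Percentile endpoints at ranks 3 and 37: θ*₍3₎ = 4.545, θ*₍37₎ = 8.220.
Basic interval reflects these around s:
  lower = 2 × 6.318 − 8.220 = 4.416
  upper = 2 × 6.318 − 4.545 = 8.091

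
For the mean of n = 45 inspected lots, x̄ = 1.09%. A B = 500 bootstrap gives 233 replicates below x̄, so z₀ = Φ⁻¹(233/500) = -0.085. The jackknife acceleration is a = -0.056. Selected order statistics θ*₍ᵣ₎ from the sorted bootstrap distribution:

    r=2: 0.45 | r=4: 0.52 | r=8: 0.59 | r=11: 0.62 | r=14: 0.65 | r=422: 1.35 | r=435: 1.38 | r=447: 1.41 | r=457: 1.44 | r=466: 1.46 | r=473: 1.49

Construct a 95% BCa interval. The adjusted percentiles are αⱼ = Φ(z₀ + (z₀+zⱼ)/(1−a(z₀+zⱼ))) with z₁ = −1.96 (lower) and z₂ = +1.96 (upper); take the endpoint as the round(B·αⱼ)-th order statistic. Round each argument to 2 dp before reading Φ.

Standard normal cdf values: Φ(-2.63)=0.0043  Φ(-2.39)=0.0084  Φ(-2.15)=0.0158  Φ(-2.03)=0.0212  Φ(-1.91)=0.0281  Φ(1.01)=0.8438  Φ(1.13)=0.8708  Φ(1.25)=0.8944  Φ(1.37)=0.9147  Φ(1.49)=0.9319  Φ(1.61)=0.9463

(0.52, 1.49)

Lower: z₀ + z₁ = -0.085 + (-1.960) = -2.045; 1 − a(z₀+z₁) = 1 − (-0.056)(-2.045) = 0.8855; argument = -0.085 + (-2.045)/0.8855 = -2.3945 → -2.39.
α₁ = Φ(-2.39) = 0.0084; rank = round(500 × 0.0084) = 4; θ*₍4₎ = 0.52.
Upper: z₀ + z₂ = 1.875; 1 − a(z₀+z₂) = 1.1050; argument = 1.6118 → 1.61; α₂ = 0.9463; rank = 473; θ*₍473₎ = 1.49.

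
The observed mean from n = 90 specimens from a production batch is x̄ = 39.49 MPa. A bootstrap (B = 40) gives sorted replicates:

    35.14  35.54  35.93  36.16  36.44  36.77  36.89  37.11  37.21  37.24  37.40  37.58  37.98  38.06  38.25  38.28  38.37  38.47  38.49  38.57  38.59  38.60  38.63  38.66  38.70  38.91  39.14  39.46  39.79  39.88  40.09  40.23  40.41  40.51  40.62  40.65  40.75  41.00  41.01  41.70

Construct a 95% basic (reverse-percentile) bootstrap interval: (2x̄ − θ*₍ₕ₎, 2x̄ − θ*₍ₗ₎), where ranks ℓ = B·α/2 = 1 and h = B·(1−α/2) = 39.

Percentile endpoints at ranks 1 and 39: θ*₍1₎ = 35.14, θ*₍39₎ = 41.01.
Basic interval reflects these around x̄:
  lower = 2 × 39.49 − 41.01 = 37.97
  upper = 2 × 39.49 − 35.14 = 43.84

(37.97, 43.84)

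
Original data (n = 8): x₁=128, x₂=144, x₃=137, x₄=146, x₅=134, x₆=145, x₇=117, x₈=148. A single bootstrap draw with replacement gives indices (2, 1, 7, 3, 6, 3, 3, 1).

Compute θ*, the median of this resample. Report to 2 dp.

Resample values: 144, 128, 117, 137, 145, 137, 137, 128.
Sorted: 117, 128, 128, 137, 137, 137, 144, 145
Median = average of the two middle values = 137.00

θ* = 137.00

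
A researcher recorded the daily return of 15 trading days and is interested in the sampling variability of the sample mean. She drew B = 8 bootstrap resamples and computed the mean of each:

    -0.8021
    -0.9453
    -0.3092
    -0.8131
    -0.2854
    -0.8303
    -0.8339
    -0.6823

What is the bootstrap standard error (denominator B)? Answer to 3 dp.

SE* = 0.235

Bootstrap SE is the standard deviation of the 8 replicate means.
Mean of replicates: ((-0.8021) + (-0.9453) + (-0.3092) + (-0.8131) + (-0.2854) + (-0.8303) + (-0.8339) + (-0.6823)) / 8 = -5.50160 / 8 = -0.68770
Sum of squared deviations: (−0.11440)² + (−0.25760)² + (+0.37850)² + (−0.12540)² + (+0.40230)² + (−0.14260)² + (−0.14620)² + (+0.00540)² = 0.44202
Variance = 0.44202 / 8 = 0.05525
SE* = √0.05525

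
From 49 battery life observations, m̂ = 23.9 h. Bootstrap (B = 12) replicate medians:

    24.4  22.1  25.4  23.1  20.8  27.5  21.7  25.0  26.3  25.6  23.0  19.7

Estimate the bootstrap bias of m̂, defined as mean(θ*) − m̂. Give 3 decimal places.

mean(θ*) = (24.4 + 22.1 + 25.4 + 23.1 + 20.8 + 27.5 + 21.7 + 25.0 + 26.3 + 25.6 + 23.0 + 19.7) / 12 = 23.7167
bias = 23.7167 − 23.9

bias = −0.183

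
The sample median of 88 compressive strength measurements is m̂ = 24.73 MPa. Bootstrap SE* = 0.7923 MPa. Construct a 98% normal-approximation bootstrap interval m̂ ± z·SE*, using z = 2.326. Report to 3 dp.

Margin = 2.326 × 0.7923 = 1.8429
Interval: 24.73 ± 1.8429

(22.887, 26.573)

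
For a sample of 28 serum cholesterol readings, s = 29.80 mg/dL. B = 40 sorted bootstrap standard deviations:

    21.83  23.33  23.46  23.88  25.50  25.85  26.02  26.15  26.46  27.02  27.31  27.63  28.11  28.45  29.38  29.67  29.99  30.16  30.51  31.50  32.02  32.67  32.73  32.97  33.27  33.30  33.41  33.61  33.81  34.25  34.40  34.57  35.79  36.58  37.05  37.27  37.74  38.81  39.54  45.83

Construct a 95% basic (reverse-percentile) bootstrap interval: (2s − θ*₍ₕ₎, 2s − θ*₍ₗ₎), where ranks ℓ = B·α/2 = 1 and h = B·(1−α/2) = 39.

Percentile endpoints at ranks 1 and 39: θ*₍1₎ = 21.83, θ*₍39₎ = 39.54.
Basic interval reflects these around s:
  lower = 2 × 29.80 − 39.54 = 20.06
  upper = 2 × 29.80 − 21.83 = 37.77

(20.06, 37.77)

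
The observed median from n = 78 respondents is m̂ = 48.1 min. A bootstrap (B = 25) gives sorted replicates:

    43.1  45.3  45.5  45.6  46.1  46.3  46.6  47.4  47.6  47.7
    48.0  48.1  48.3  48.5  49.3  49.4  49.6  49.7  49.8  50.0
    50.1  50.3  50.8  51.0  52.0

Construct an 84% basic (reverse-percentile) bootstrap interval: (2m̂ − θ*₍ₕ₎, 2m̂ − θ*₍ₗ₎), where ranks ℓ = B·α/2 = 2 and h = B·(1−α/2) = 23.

Percentile endpoints at ranks 2 and 23: θ*₍2₎ = 45.3, θ*₍23₎ = 50.8.
Basic interval reflects these around m̂:
  lower = 2 × 48.1 − 50.8 = 45.4
  upper = 2 × 48.1 − 45.3 = 50.9

(45.4, 50.9)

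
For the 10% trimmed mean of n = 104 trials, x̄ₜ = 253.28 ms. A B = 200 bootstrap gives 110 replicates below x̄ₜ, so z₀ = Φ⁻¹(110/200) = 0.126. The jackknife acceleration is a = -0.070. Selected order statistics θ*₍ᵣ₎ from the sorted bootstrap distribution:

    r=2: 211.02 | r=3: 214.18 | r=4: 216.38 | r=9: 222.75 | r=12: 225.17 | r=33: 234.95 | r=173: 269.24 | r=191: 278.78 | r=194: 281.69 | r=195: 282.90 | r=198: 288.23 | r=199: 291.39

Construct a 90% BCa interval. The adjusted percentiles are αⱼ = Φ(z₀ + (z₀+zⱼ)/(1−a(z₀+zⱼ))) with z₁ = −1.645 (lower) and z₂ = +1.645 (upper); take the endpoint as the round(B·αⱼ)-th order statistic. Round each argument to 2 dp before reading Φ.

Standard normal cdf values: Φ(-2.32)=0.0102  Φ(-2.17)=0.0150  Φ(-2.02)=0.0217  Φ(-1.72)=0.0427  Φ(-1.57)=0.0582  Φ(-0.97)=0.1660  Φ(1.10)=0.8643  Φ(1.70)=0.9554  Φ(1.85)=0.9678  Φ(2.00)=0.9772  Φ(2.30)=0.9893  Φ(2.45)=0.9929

Lower: z₀ + z₁ = 0.126 + (-1.645) = -1.519; 1 − a(z₀+z₁) = 1 − (-0.070)(-1.519) = 0.8937; argument = 0.126 + (-1.519)/0.8937 = -1.5737 → -1.57.
α₁ = Φ(-1.57) = 0.0582; rank = round(200 × 0.0582) = 12; θ*₍12₎ = 225.17.
Upper: z₀ + z₂ = 1.771; 1 − a(z₀+z₂) = 1.1240; argument = 1.7017 → 1.70; α₂ = 0.9554; rank = 191; θ*₍191₎ = 278.78.

(225.17, 278.78)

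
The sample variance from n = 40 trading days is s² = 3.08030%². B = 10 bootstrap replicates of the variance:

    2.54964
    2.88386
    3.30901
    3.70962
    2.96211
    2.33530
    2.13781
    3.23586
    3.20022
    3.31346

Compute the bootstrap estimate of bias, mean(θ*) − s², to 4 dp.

mean(θ*) = (2.54964 + 2.88386 + 3.30901 + 3.70962 + 2.96211 + 2.33530 + 2.13781 + 3.23586 + 3.20022 + 3.31346) / 10 = 2.96369
bias = 2.96369 − 3.08030

bias = −0.1166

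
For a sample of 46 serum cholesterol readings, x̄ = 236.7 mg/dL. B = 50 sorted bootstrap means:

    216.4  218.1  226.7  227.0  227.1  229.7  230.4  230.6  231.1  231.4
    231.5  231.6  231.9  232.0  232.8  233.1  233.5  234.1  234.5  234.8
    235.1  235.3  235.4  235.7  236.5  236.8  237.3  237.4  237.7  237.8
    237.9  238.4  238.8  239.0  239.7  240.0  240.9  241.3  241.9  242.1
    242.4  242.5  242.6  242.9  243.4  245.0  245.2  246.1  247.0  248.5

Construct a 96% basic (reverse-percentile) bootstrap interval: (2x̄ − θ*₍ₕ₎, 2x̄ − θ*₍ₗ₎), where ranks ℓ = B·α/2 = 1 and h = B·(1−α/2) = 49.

(226.4, 257.0)

Percentile endpoints at ranks 1 and 49: θ*₍1₎ = 216.4, θ*₍49₎ = 247.0.
Basic interval reflects these around x̄:
  lower = 2 × 236.7 − 247.0 = 226.4
  upper = 2 × 236.7 − 216.4 = 257.0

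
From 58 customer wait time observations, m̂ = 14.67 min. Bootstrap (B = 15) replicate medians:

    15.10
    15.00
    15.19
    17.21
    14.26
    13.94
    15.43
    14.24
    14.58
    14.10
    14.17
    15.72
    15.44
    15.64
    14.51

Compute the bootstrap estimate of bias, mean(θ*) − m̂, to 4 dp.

mean(θ*) = (15.10 + 15.00 + 15.19 + 17.21 + 14.26 + 13.94 + 15.43 + 14.24 + 14.58 + 14.10 + 14.17 + 15.72 + 15.44 + 15.64 + 14.51) / 15 = 14.96867
bias = 14.96867 − 14.67

bias = +0.2987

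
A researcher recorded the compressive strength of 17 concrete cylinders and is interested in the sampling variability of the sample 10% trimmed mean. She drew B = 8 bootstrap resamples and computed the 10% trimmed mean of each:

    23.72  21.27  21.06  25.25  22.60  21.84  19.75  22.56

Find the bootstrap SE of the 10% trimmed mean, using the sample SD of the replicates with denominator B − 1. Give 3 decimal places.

Bootstrap SE is the standard deviation of the 8 replicate 10% trimmed means.
Mean of replicates: (23.72 + 21.27 + 21.06 + 25.25 + 22.60 + 21.84 + 19.75 + 22.56) / 8 = 178.0500 / 8 = 22.2563
Sum of squared deviations: (+1.4637)² + (−0.9863)² + (−1.1963)² + (+2.9937)² + (+0.3438)² + (−0.4163)² + (−2.5063)² + (+0.3037)² = 20.1738
Variance = 20.1738 / 7 = 2.8820
SE* = √2.8820

SE* = 1.698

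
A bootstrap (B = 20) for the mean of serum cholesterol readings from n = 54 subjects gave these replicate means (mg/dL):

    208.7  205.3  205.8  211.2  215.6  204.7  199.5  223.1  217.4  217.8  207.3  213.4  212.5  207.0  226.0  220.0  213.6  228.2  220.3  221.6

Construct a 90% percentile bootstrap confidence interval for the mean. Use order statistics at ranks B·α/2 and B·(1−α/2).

Sorted replicates: 199.5, 204.7, 205.3, 205.8, 207.0, 207.3, 208.7, 211.2, 212.5, 213.4, 213.6, 215.6, 217.4, 217.8, 220.0, 220.3, 221.6, 223.1, 226.0, 228.2
α = 0.10; lower rank = 20 × 0.050 = 1; upper rank = 20 × 0.950 = 19.
The 1st smallest replicate is 199.5; the 19th is 226.0.

(199.5, 226.0)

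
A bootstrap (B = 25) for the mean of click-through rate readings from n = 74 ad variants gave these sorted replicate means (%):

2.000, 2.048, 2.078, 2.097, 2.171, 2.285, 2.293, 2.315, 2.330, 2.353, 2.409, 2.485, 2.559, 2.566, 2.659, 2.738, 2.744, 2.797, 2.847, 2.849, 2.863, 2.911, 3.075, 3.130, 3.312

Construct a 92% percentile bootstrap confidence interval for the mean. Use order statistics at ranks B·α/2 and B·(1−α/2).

α = 0.08; lower rank = 25 × 0.040 = 1; upper rank = 25 × 0.960 = 24.
The 1st smallest replicate is 2.000; the 24th is 3.130.

(2.000, 3.130)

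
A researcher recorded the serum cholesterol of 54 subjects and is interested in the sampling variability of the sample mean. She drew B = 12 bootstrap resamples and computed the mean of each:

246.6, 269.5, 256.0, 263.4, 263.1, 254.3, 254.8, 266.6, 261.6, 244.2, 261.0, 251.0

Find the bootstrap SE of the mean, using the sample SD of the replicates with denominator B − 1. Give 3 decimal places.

SE* = 7.859

Bootstrap SE is the standard deviation of the 12 replicate means.
Mean of replicates: (246.6 + 269.5 + 256.0 + 263.4 + 263.1 + 254.3 + 254.8 + 266.6 + 261.6 + 244.2 + 261.0 + 251.0) / 12 = 3092.1000 / 12 = 257.6750
Sum of squared deviations: (−11.0750)² + (+11.8250)² + (−1.6750)² + (+5.7250)² + (+5.4250)² + (−3.3750)² + (−2.8750)² + (+8.9250)² + (+3.9250)² + (−13.4750)² + (+3.3250)² + (−6.6750)² = 679.4025
Variance = 679.4025 / 11 = 61.7639
SE* = √61.7639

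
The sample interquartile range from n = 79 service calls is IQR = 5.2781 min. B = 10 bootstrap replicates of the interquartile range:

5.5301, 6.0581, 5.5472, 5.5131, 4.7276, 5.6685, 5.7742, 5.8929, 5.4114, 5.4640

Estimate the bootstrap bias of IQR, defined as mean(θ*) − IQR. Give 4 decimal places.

bias = +0.2806

mean(θ*) = (5.5301 + 6.0581 + 5.5472 + 5.5131 + 4.7276 + 5.6685 + 5.7742 + 5.8929 + 5.4114 + 5.4640) / 10 = 5.55871
bias = 5.55871 − 5.2781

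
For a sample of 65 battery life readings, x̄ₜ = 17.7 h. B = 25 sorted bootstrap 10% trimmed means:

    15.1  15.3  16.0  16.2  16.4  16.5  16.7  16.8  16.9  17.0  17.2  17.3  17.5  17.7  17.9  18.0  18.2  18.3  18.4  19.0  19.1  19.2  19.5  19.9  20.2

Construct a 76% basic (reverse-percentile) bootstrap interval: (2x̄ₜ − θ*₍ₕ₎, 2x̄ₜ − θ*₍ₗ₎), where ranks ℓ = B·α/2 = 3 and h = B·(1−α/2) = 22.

(16.2, 19.4)

Percentile endpoints at ranks 3 and 22: θ*₍3₎ = 16.0, θ*₍22₎ = 19.2.
Basic interval reflects these around x̄ₜ:
  lower = 2 × 17.7 − 19.2 = 16.2
  upper = 2 × 17.7 − 16.0 = 19.4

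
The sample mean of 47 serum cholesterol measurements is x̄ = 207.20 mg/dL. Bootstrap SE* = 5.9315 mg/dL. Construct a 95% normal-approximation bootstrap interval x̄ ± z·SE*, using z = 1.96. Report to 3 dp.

Margin = 1.96 × 5.9315 = 11.6257
Interval: 207.20 ± 11.6257

(195.574, 218.826)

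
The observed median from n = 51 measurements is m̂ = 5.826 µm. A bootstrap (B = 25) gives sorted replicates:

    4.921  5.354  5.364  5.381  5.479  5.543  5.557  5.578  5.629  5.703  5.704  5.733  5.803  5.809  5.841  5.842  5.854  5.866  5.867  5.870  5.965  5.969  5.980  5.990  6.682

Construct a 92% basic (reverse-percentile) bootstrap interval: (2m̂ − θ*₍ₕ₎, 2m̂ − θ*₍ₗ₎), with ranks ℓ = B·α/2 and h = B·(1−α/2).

Percentile endpoints at ranks 1 and 24: θ*₍1₎ = 4.921, θ*₍24₎ = 5.990.
Basic interval reflects these around m̂:
  lower = 2 × 5.826 − 5.990 = 5.662
  upper = 2 × 5.826 − 4.921 = 6.731

(5.662, 6.731)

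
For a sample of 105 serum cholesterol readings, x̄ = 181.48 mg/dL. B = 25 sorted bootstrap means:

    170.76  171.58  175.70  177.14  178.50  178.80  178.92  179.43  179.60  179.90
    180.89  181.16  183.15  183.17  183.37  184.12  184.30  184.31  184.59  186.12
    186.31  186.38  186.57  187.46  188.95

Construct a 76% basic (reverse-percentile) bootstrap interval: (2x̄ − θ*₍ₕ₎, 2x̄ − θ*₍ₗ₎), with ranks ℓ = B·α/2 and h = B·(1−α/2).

Percentile endpoints at ranks 3 and 22: θ*₍3₎ = 175.70, θ*₍22₎ = 186.38.
Basic interval reflects these around x̄:
  lower = 2 × 181.48 − 186.38 = 176.58
  upper = 2 × 181.48 − 175.70 = 187.26

(176.58, 187.26)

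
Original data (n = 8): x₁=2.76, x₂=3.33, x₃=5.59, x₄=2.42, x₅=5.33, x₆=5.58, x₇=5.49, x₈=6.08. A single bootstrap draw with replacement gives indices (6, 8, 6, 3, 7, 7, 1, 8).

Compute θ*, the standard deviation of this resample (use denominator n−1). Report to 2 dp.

θ* = 1.07

Resample values: 5.58, 6.08, 5.58, 5.59, 5.49, 5.49, 2.76, 6.08.
Mean = 5.3312; sum of squared deviations = 7.9737
s² = 7.9737 / 7 = 1.1391
s = √1.1391 = 1.07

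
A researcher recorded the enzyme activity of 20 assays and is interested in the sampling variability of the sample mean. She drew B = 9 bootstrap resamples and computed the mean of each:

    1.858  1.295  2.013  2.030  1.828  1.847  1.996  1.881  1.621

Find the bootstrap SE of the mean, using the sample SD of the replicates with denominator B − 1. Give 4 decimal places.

Bootstrap SE is the standard deviation of the 9 replicate means.
Mean of replicates: (1.858 + 1.295 + 2.013 + 2.030 + 1.828 + 1.847 + 1.996 + 1.881 + 1.621) / 9 = 16.36900 / 9 = 1.81878
Sum of squared deviations: (+0.03922)² + (−0.52378)² + (+0.19422)² + (+0.21122)² + (+0.00922)² + (+0.02822)² + (+0.17722)² + (+0.06222)² + (−0.19778)² = 0.43350
Variance = 0.43350 / 8 = 0.05419
SE* = √0.05419

SE* = 0.2328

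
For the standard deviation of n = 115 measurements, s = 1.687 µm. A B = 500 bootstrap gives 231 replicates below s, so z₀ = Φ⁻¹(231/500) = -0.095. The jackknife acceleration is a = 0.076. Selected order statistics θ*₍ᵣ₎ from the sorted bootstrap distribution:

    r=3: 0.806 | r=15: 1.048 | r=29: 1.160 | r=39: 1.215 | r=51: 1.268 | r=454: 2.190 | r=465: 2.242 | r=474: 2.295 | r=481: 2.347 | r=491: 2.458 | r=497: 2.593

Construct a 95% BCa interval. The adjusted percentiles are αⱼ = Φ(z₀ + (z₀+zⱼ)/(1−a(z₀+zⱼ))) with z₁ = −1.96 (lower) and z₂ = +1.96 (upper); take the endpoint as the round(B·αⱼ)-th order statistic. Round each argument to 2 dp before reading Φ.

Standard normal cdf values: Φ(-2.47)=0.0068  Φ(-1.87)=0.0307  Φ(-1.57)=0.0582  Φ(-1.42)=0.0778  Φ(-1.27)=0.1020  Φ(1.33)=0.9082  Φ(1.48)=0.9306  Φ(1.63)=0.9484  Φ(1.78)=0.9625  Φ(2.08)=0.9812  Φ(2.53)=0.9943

Lower: z₀ + z₁ = -0.095 + (-1.960) = -2.055; 1 − a(z₀+z₁) = 1 − (0.076)(-2.055) = 1.1562; argument = -0.095 + (-2.055)/1.1562 = -1.8724 → -1.87.
α₁ = Φ(-1.87) = 0.0307; rank = round(500 × 0.0307) = 15; θ*₍15₎ = 1.048.
Upper: z₀ + z₂ = 1.865; 1 − a(z₀+z₂) = 0.8583; argument = 2.0780 → 2.08; α₂ = 0.9812; rank = 491; θ*₍491₎ = 2.458.

(1.048, 2.458)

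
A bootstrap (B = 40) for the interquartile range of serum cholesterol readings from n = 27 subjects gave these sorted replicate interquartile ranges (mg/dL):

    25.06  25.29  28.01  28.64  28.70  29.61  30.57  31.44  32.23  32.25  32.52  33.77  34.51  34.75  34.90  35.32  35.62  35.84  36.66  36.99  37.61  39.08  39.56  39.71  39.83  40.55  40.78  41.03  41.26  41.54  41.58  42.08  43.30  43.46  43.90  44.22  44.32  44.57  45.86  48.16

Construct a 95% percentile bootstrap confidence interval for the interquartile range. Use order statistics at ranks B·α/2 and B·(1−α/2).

α = 0.05; lower rank = 40 × 0.025 = 1; upper rank = 40 × 0.975 = 39.
The 1st smallest replicate is 25.06; the 39th is 45.86.

(25.06, 45.86)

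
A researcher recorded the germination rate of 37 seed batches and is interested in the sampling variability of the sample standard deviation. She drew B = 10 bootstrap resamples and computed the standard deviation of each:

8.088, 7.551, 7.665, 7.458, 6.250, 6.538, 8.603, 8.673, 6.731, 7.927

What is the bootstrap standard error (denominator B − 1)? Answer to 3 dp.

Bootstrap SE is the standard deviation of the 10 replicate standard deviations.
Mean of replicates: (8.088 + 7.551 + 7.665 + 7.458 + 6.250 + 6.538 + 8.603 + 8.673 + 6.731 + 7.927) / 10 = 75.4840 / 10 = 7.5484
Sum of squared deviations: (+0.5396)² + (+0.0026)² + (+0.1166)² + (−0.0904)² + (−1.2984)² + (−1.0104)² + (+1.0546)² + (+1.1246)² + (−0.8174)² + (+0.3786)² = 6.2081
Variance = 6.2081 / 9 = 0.6898
SE* = √0.6898

SE* = 0.831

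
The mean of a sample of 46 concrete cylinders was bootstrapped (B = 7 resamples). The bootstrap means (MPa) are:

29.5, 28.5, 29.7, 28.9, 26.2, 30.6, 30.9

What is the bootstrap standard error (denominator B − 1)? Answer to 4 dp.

Bootstrap SE is the standard deviation of the 7 replicate means.
Mean of replicates: (29.5 + 28.5 + 29.7 + 28.9 + 26.2 + 30.6 + 30.9) / 7 = 204.30000 / 7 = 29.18571
Sum of squared deviations: (+0.31429)² + (−0.68571)² + (+0.51429)² + (−0.28571)² + (−2.98571)² + (+1.41429)² + (+1.71429)² = 14.76857
Variance = 14.76857 / 6 = 2.46143
SE* = √2.46143

SE* = 1.5689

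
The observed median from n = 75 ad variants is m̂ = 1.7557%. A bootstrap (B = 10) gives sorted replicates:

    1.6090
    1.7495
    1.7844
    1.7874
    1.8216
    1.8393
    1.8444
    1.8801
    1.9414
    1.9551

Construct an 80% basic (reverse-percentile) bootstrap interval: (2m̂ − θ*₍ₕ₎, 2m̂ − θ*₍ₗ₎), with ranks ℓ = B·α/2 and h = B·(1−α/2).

(1.5700, 1.9024)

Percentile endpoints at ranks 1 and 9: θ*₍1₎ = 1.6090, θ*₍9₎ = 1.9414.
Basic interval reflects these around m̂:
  lower = 2 × 1.7557 − 1.9414 = 1.5700
  upper = 2 × 1.7557 − 1.6090 = 1.9024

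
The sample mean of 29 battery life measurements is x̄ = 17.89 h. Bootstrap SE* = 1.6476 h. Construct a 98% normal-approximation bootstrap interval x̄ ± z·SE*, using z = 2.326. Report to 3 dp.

(14.058, 21.722)

Margin = 2.326 × 1.6476 = 3.8323
Interval: 17.89 ± 3.8323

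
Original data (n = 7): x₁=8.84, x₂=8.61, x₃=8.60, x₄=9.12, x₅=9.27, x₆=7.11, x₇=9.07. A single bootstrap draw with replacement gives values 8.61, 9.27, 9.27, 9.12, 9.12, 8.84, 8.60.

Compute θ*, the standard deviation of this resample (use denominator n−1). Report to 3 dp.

θ* = 0.291

Mean = 8.9757; sum of squared deviations = 0.5082
s² = 0.5082 / 6 = 0.0847
s = √0.0847 = 0.291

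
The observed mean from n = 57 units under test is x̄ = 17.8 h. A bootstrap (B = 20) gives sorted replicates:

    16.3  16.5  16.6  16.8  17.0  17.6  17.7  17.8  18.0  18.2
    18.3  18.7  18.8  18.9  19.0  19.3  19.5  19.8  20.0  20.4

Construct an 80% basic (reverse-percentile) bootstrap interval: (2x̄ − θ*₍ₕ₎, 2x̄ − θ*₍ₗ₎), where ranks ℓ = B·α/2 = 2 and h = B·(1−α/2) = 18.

(15.8, 19.1)

Percentile endpoints at ranks 2 and 18: θ*₍2₎ = 16.5, θ*₍18₎ = 19.8.
Basic interval reflects these around x̄:
  lower = 2 × 17.8 − 19.8 = 15.8
  upper = 2 × 17.8 − 16.5 = 19.1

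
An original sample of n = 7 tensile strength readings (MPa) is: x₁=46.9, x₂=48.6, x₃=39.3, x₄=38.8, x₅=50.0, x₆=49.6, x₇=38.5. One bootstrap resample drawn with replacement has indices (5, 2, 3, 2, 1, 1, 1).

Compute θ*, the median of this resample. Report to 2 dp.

θ* = 46.90

Resample values: 50.0, 48.6, 39.3, 48.6, 46.9, 46.9, 46.9.
Sorted: 39.3, 46.9, 46.9, 46.9, 48.6, 48.6, 50.0
Median = middle value = 46.90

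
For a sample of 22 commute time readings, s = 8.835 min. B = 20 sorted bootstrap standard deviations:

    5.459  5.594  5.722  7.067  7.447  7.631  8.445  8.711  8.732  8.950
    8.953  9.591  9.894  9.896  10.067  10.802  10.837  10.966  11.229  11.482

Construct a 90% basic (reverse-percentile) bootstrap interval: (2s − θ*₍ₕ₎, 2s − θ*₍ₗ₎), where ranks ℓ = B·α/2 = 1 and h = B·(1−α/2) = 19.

Percentile endpoints at ranks 1 and 19: θ*₍1₎ = 5.459, θ*₍19₎ = 11.229.
Basic interval reflects these around s:
  lower = 2 × 8.835 − 11.229 = 6.441
  upper = 2 × 8.835 − 5.459 = 12.211

(6.441, 12.211)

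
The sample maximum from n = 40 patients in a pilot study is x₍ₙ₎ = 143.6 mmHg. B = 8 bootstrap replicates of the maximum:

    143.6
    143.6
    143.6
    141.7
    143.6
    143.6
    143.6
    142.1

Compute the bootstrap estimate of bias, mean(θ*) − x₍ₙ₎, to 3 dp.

mean(θ*) = (143.6 + 143.6 + 143.6 + 141.7 + 143.6 + 143.6 + 143.6 + 142.1) / 8 = 143.1750
bias = 143.1750 − 143.6

bias = −0.425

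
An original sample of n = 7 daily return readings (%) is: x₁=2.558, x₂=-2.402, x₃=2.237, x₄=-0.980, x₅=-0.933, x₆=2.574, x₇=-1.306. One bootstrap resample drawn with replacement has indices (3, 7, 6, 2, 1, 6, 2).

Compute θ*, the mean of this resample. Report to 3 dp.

θ* = 0.548

Resample values: 2.237, -1.306, 2.574, -2.402, 2.558, 2.574, -2.402.
Mean = (2.237 + (-1.306) + 2.574 + (-2.402) + 2.558 + 2.574 + (-2.402)) / 7 = 3.8330 / 7 = 0.548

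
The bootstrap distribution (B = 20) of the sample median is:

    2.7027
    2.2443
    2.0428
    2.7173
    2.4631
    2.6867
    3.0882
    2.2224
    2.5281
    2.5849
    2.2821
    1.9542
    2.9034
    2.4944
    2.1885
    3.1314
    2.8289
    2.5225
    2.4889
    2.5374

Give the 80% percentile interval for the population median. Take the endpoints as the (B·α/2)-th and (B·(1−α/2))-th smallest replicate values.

Sorted replicates: 1.9542, 2.0428, 2.1885, 2.2224, 2.2443, 2.2821, 2.4631, 2.4889, 2.4944, 2.5225, 2.5281, 2.5374, 2.5849, 2.6867, 2.7027, 2.7173, 2.8289, 2.9034, 3.0882, 3.1314
α = 0.20; lower rank = 20 × 0.100 = 2; upper rank = 20 × 0.900 = 18.
The 2nd smallest replicate is 2.0428; the 18th is 2.9034.

(2.0428, 2.9034)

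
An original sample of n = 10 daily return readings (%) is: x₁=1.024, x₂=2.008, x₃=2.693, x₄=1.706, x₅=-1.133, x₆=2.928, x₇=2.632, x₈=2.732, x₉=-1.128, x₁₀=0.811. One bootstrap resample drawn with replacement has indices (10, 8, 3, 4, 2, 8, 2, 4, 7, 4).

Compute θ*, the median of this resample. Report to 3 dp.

Resample values: 0.811, 2.732, 2.693, 1.706, 2.008, 2.732, 2.008, 1.706, 2.632, 1.706.
Sorted: 0.811, 1.706, 1.706, 1.706, 2.008, 2.008, 2.632, 2.693, 2.732, 2.732
Median = average of the two middle values = 2.008

θ* = 2.008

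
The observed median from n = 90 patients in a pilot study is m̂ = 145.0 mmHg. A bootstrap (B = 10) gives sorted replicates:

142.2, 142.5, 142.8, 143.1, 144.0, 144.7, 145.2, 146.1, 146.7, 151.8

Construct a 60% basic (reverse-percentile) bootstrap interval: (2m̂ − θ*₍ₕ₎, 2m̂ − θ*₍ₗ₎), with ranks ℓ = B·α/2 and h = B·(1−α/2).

(143.9, 147.5)

Percentile endpoints at ranks 2 and 8: θ*₍2₎ = 142.5, θ*₍8₎ = 146.1.
Basic interval reflects these around m̂:
  lower = 2 × 145.0 − 146.1 = 143.9
  upper = 2 × 145.0 − 142.5 = 147.5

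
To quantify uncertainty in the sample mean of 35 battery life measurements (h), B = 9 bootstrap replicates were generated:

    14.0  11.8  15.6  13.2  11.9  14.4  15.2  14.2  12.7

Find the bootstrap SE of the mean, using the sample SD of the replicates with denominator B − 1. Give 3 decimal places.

Bootstrap SE is the standard deviation of the 9 replicate means.
Mean of replicates: (14.0 + 11.8 + 15.6 + 13.2 + 11.9 + 14.4 + 15.2 + 14.2 + 12.7) / 9 = 123.0000 / 9 = 13.6667
Sum of squared deviations: (+0.3333)² + (−1.8667)² + (+1.9333)² + (−0.4667)² + (−1.7667)² + (+0.7333)² + (+1.5333)² + (+0.5333)² + (−0.9667)² = 14.7800
Variance = 14.7800 / 8 = 1.8475
SE* = √1.8475

SE* = 1.359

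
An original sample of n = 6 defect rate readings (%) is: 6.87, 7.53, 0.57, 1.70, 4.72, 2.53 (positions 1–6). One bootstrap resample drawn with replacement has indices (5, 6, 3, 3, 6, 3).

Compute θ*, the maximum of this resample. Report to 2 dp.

θ* = 4.72

Resample values: 4.72, 2.53, 0.57, 0.57, 2.53, 0.57.
Maximum = 4.72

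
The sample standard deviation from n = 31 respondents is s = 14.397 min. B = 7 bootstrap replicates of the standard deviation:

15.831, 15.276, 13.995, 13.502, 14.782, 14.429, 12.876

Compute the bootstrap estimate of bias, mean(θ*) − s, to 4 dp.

bias = −0.0126

mean(θ*) = (15.831 + 15.276 + 13.995 + 13.502 + 14.782 + 14.429 + 12.876) / 7 = 14.38443
bias = 14.38443 − 14.397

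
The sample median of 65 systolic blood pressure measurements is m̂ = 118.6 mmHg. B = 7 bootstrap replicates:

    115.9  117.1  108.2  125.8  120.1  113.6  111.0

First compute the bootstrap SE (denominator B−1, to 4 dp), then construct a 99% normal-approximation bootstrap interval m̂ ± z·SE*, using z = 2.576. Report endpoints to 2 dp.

Mean of replicates = 115.9571; sum of squared deviations = 205.6571; SE* = √(205.6571/6) = 5.8546
Margin = 2.576 × 5.8546 = 15.081
Interval: 118.6 ± 15.081

(103.52, 133.68)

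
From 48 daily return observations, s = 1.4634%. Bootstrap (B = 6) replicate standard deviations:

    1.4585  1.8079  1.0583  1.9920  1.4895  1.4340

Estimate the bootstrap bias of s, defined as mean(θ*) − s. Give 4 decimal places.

mean(θ*) = (1.4585 + 1.8079 + 1.0583 + 1.9920 + 1.4895 + 1.4340) / 6 = 1.54003
bias = 1.54003 − 1.4634

bias = +0.0766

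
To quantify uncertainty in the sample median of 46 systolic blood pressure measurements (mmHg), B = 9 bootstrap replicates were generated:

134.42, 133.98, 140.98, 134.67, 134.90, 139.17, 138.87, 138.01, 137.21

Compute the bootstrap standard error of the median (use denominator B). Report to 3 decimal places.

SE* = 2.372

Bootstrap SE is the standard deviation of the 9 replicate medians.
Mean of replicates: (134.42 + 133.98 + 140.98 + 134.67 + 134.90 + 139.17 + 138.87 + 138.01 + 137.21) / 9 = 1232.2100 / 9 = 136.9122
Sum of squared deviations: (−2.4922)² + (−2.9322)² + (+4.0678)² + (−2.2422)² + (−2.0122)² + (+2.2578)² + (+1.9578)² + (+1.0978)² + (+0.2978)² = 50.6568
Variance = 50.6568 / 9 = 5.6285
SE* = √5.6285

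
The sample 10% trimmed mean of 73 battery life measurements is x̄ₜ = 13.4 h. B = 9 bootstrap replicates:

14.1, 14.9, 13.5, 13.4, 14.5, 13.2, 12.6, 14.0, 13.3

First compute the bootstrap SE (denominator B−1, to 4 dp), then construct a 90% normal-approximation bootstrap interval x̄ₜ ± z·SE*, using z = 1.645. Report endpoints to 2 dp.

Mean of replicates = 13.7222; sum of squared deviations = 4.0756; SE* = √(4.0756/8) = 0.7138
Margin = 1.645 × 0.7138 = 1.174
Interval: 13.4 ± 1.174

(12.23, 14.57)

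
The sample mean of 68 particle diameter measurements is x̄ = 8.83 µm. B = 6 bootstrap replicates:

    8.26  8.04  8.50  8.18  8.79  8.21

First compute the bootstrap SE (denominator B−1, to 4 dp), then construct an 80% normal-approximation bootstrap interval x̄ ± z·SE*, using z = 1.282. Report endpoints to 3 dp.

Mean of replicates = 8.3300; sum of squared deviations = 0.3664; SE* = √(0.3664/5) = 0.2707
Margin = 1.282 × 0.2707 = 0.3470
Interval: 8.83 ± 0.3470

(8.483, 9.177)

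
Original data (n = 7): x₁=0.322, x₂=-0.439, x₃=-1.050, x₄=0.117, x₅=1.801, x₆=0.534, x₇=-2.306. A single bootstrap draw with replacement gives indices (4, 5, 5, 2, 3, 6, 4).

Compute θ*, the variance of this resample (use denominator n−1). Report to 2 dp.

Resample values: 0.117, 1.801, 1.801, -0.439, -1.050, 0.534, 0.117.
Mean = 0.4116; sum of squared deviations = 6.9092
s² = 6.9092 / 6 = 1.1515

θ* = 1.15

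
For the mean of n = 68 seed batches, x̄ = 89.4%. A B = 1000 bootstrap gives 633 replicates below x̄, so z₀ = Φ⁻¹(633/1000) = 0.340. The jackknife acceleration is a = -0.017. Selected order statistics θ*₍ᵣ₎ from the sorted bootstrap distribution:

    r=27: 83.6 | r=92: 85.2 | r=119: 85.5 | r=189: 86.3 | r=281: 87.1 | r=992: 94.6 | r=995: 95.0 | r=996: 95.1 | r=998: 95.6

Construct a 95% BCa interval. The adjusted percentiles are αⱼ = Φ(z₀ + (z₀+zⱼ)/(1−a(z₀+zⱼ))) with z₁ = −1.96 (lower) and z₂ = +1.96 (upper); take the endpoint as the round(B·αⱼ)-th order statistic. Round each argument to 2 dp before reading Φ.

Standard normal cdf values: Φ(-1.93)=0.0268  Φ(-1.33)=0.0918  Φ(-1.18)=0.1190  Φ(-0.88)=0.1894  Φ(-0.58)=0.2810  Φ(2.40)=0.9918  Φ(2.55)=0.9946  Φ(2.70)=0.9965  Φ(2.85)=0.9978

Lower: z₀ + z₁ = 0.340 + (-1.960) = -1.620; 1 − a(z₀+z₁) = 1 − (-0.017)(-1.620) = 0.9725; argument = 0.340 + (-1.620)/0.9725 = -1.3259 → -1.33.
α₁ = Φ(-1.33) = 0.0918; rank = round(1000 × 0.0918) = 92; θ*₍92₎ = 85.2.
Upper: z₀ + z₂ = 2.300; 1 − a(z₀+z₂) = 1.0391; argument = 2.5535 → 2.55; α₂ = 0.9946; rank = 995; θ*₍995₎ = 95.0.

(85.2, 95.0)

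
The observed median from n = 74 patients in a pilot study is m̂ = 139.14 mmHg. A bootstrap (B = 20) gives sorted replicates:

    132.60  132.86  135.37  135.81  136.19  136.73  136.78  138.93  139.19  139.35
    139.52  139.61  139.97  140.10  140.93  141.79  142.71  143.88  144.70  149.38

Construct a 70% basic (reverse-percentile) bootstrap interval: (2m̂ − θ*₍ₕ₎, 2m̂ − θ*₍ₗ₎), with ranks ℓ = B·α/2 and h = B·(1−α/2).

Percentile endpoints at ranks 3 and 17: θ*₍3₎ = 135.37, θ*₍17₎ = 142.71.
Basic interval reflects these around m̂:
  lower = 2 × 139.14 − 142.71 = 135.57
  upper = 2 × 139.14 − 135.37 = 142.91

(135.57, 142.91)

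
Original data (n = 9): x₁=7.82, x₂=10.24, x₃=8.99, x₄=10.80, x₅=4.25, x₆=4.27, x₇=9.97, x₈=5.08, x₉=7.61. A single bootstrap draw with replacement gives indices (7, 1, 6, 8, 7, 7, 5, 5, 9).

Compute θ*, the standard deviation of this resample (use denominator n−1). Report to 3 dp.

θ* = 2.592

Resample values: 9.97, 7.82, 4.27, 5.08, 9.97, 9.97, 4.25, 4.25, 7.61.
Mean = 7.0211; sum of squared deviations = 53.7675
s² = 53.7675 / 8 = 6.7209
s = √6.7209 = 2.592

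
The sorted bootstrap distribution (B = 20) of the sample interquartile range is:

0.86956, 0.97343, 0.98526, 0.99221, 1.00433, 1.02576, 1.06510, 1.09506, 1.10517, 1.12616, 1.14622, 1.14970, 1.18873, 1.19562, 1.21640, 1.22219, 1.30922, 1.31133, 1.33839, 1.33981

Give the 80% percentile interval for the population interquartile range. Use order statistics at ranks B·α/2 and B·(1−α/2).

(0.97343, 1.31133)

α = 0.20; lower rank = 20 × 0.100 = 2; upper rank = 20 × 0.900 = 18.
The 2nd smallest replicate is 0.97343; the 18th is 1.31133.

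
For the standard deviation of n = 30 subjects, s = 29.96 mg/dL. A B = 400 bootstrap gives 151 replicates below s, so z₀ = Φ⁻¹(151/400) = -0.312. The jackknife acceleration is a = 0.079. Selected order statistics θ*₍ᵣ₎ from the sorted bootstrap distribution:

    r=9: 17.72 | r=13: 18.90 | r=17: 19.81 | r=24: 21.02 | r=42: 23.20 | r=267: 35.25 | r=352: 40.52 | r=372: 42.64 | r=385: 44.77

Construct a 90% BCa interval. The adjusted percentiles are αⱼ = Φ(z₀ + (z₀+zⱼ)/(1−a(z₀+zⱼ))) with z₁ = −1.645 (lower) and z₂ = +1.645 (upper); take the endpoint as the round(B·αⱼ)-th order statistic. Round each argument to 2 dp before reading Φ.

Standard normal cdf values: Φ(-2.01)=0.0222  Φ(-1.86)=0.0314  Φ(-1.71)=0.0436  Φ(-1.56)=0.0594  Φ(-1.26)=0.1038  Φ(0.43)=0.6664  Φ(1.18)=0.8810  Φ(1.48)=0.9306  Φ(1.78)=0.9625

(17.72, 40.52)

Lower: z₀ + z₁ = -0.312 + (-1.645) = -1.957; 1 − a(z₀+z₁) = 1 − (0.079)(-1.957) = 1.1546; argument = -0.312 + (-1.957)/1.1546 = -2.0070 → -2.01.
α₁ = Φ(-2.01) = 0.0222; rank = round(400 × 0.0222) = 9; θ*₍9₎ = 17.72.
Upper: z₀ + z₂ = 1.333; 1 − a(z₀+z₂) = 0.8947; argument = 1.1779 → 1.18; α₂ = 0.8810; rank = 352; θ*₍352₎ = 40.52.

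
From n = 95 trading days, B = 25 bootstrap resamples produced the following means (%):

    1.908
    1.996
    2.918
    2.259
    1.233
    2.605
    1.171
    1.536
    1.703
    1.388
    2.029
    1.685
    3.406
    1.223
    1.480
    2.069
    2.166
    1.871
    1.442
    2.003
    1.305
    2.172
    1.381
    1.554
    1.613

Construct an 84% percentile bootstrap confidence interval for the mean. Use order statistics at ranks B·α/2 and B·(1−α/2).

(1.223, 2.605)

Sorted replicates: 1.171, 1.223, 1.233, 1.305, 1.381, 1.388, 1.442, 1.480, 1.536, 1.554, 1.613, 1.685, 1.703, 1.871, 1.908, 1.996, 2.003, 2.029, 2.069, 2.166, 2.172, 2.259, 2.605, 2.918, 3.406
α = 0.16; lower rank = 25 × 0.080 = 2; upper rank = 25 × 0.920 = 23.
The 2nd smallest replicate is 1.223; the 23rd is 2.605.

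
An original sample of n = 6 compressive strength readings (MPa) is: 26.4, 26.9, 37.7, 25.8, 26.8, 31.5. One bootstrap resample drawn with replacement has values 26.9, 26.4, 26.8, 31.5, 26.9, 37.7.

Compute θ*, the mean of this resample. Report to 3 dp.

Mean = (26.9 + 26.4 + 26.8 + 31.5 + 26.9 + 37.7) / 6 = 176.20 / 6 = 29.367

θ* = 29.367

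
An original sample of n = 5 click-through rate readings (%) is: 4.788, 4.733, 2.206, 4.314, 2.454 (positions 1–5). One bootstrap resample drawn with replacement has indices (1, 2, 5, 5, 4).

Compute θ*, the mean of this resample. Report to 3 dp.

Resample values: 4.788, 4.733, 2.454, 2.454, 4.314.
Mean = (4.788 + 4.733 + 2.454 + 2.454 + 4.314) / 5 = 18.7430 / 5 = 3.749

θ* = 3.749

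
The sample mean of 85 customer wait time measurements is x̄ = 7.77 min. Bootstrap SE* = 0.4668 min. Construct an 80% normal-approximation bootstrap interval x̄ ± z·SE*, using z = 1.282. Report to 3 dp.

Margin = 1.282 × 0.4668 = 0.5984
Interval: 7.77 ± 0.5984

(7.172, 8.368)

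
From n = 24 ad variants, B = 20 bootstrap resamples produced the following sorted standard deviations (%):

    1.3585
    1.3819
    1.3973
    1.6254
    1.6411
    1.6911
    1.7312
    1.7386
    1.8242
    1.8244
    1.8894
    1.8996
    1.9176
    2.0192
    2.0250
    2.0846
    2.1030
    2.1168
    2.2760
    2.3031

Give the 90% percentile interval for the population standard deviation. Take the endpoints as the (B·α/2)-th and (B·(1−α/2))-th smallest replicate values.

(1.3585, 2.2760)

α = 0.10; lower rank = 20 × 0.050 = 1; upper rank = 20 × 0.950 = 19.
The 1st smallest replicate is 1.3585; the 19th is 2.2760.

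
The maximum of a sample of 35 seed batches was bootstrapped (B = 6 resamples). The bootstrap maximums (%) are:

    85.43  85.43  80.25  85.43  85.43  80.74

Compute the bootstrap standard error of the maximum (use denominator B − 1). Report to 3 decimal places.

SE* = 2.553

Bootstrap SE is the standard deviation of the 6 replicate maximums.
Mean of replicates: (85.43 + 85.43 + 80.25 + 85.43 + 85.43 + 80.74) / 6 = 502.7100 / 6 = 83.7850
Sum of squared deviations: (+1.6450)² + (+1.6450)² + (−3.5350)² + (+1.6450)² + (+1.6450)² + (−3.0450)² = 32.5924
Variance = 32.5924 / 5 = 6.5185
SE* = √6.5185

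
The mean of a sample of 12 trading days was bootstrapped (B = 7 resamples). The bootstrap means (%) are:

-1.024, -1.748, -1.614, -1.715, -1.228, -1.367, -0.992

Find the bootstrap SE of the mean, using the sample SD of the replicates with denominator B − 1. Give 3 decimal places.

Bootstrap SE is the standard deviation of the 7 replicate means.
Mean of replicates: ((-1.024) + (-1.748) + (-1.614) + (-1.715) + (-1.228) + (-1.367) + (-0.992)) / 7 = -9.6880 / 7 = -1.3840
Sum of squared deviations: (+0.3600)² + (−0.3640)² + (−0.2300)² + (−0.3310)² + (+0.1560)² + (+0.0170)² + (+0.3920)² = 0.6028
Variance = 0.6028 / 6 = 0.1005
SE* = √0.1005

SE* = 0.317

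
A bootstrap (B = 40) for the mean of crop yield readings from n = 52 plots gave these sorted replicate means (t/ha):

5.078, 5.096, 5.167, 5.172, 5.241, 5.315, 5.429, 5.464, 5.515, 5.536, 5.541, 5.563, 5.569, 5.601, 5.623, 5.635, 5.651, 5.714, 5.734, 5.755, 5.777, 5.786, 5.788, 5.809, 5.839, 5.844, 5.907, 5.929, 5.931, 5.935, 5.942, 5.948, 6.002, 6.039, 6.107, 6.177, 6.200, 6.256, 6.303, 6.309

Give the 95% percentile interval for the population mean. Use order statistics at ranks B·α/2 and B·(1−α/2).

α = 0.05; lower rank = 40 × 0.025 = 1; upper rank = 40 × 0.975 = 39.
The 1st smallest replicate is 5.078; the 39th is 6.303.

(5.078, 6.303)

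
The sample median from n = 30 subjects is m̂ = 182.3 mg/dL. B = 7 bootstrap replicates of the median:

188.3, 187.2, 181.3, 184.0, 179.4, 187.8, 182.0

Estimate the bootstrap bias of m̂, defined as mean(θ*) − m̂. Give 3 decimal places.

mean(θ*) = (188.3 + 187.2 + 181.3 + 184.0 + 179.4 + 187.8 + 182.0) / 7 = 184.2857
bias = 184.2857 − 182.3

bias = +1.986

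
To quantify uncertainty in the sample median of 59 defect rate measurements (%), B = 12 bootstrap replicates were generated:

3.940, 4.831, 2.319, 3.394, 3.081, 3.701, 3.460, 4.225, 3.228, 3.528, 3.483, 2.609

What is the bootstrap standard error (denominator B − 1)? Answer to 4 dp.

SE* = 0.6728

Bootstrap SE is the standard deviation of the 12 replicate medians.
Mean of replicates: (3.940 + 4.831 + 2.319 + 3.394 + 3.081 + 3.701 + 3.460 + 4.225 + 3.228 + 3.528 + 3.483 + 2.609) / 12 = 41.79900 / 12 = 3.48325
Sum of squared deviations: (+0.45675)² + (+1.34775)² + (−1.16425)² + (−0.08925)² + (−0.40225)² + (+0.21775)² + (−0.02325)² + (+0.74175)² + (−0.25525)² + (+0.04475)² + (−0.00025)² + (−0.87425)² = 4.97992
Variance = 4.97992 / 11 = 0.45272
SE* = √0.45272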